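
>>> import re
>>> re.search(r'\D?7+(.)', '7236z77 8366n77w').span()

The match spans [0:2] → '72'.

(0, 2)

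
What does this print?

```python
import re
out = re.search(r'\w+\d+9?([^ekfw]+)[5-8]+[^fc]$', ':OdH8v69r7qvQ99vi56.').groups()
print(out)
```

('vi5',)

The pattern matches one or more of a word character; then one or more of a digit, then optionally the literal '9'; then one or more of any character except [ekfw] (captured); then one or more of a character in [5-8], then any character except [fc]; then anchored at the end.
`re.search` tries every starting position until one works.
The match spans [1:20] → 'OdH8v69r7qvQ99vi56.'.
Captured: group 1 = 'vi5'.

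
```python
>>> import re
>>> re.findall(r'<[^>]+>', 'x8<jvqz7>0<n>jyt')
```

['<jvqz7>', '<n>']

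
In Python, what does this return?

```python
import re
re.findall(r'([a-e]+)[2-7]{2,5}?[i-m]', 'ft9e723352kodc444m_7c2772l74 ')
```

['dc', 'c']

Pattern: one or more of a character in [a-e] (captured); then 2 to 5 of a character in [2-7] (lazy), then a character in [i-m].
With a single group, `findall` returns only what that group captured — 2 items.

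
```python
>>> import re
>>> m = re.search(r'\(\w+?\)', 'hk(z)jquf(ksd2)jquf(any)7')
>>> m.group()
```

'(z)'

`re.search` scans for the first position where the pattern succeeds.
The match spans [2:5] → '(z)'.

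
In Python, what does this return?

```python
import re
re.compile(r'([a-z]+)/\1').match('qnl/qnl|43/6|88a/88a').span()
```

(0, 7)

A backreference is literal: `\1` must see the identical characters the first group matched.
`re.match` only tries the pattern at the start of the string.
The match spans [0:7] → 'qnl/qnl'.
Captured: group 1 = 'qnl'.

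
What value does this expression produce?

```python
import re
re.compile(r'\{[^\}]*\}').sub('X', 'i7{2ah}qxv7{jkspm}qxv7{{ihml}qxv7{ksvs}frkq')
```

'i7Xqxv7Xqxv7Xqxv7Xfrkq'

Each match is replaced by 'X'.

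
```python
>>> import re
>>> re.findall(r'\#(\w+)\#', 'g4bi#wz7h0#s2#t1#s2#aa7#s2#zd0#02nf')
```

['wz7h0', 't1', 'aa7', 'zd0']

Matches: at [4:11] match '#wz7h0#', group 1 = 'wz7h0'; at [13:17] match '#t1#', group 1 = 't1'; at [19:24] match '#aa7#', group 1 = 'aa7'; at [26:31] match '#zd0#', group 1 = 'zd0'.
One capturing group, so `findall` returns just the captured substring from each match — 4 in all.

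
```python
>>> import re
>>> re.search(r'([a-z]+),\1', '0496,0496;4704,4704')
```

None

After group 1 captures some text, `\1` only succeeds where that same text appears again.
Here no position works, so the call returns None.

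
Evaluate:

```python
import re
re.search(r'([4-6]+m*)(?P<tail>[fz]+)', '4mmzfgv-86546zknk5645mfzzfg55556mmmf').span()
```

This matches one or more of a character in [4-6], then zero or more of the literal 'm' (captured); then one or more of one of [fz] (captured as 'tail').
The match spans [0:5] → '4mmzf'.

(0, 5)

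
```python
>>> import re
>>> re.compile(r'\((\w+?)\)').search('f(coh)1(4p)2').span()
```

The match spans [1:6] → '(coh)'.

(1, 6)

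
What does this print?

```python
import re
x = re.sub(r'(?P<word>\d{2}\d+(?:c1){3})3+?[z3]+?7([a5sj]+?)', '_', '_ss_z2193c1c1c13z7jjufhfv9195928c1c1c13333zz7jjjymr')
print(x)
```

_ss_z_jufhfv_jjymr

A `+?`/`*?`/`{m,n}?` starts at its minimum and grows only as far as needed for what follows to match.
Every occurrence is swapped for '_'.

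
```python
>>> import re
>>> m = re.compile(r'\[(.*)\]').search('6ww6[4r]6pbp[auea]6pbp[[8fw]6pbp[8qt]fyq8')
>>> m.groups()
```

('4r]6pbp[auea]6pbp[[8fw]6pbp[8qt',)

The match spans [4:37] → '[4r]6pbp[auea]6pbp[[8fw]6pbp[8qt]'.
Captured: group 1 = '4r]6pbp[auea]6pbp[[8fw]6pbp[8qt'.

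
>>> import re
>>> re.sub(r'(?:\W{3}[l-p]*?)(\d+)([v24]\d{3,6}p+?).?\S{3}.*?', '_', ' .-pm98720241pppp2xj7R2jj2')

`sub` substitutes '_' at each match site.

'_xj7R2jj2'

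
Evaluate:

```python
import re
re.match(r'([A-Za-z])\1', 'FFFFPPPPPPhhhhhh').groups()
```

The match spans [0:2] → 'FF'.
Captured: group 1 = 'F'.

('F',)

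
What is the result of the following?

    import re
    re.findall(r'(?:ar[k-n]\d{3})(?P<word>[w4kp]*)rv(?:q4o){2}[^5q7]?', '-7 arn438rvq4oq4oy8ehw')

['']

Because there's exactly one group, `findall` drops the full match and keeps group 1 from the one hit.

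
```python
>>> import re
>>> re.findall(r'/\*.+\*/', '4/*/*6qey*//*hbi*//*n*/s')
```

Scanning left to right: at [1:23] → '/*/*6qey*//*hbi*//*n*/'.
No capturing groups, so `findall` returns the 1 full match string.

['/*/*6qey*//*hbi*//*n*/']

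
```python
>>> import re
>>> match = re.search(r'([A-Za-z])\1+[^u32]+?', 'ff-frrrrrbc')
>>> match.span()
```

After group 1 captures some text, `\1` only succeeds where that same text appears again.
`search` walks the string left to right and returns the first match it finds.
The match spans [0:3] → 'ff-'.
Captured: group 1 = 'f'.

(0, 3)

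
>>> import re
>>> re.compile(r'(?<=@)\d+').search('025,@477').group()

'477'

Because the assertion is zero-width, the text it checks is not consumed and won't appear in the result.
The match spans [5:8] → '477'.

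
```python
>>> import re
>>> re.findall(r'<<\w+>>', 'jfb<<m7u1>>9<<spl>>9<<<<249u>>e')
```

['<<m7u1>>', '<<spl>>', '<<249u>>']

Walking the string: at [3:11] → '<<m7u1>>'; at [12:19] → '<<spl>>'; at [22:30] → '<<249u>>'.
With no groups in the pattern, `findall` gives back each whole match — 3 here.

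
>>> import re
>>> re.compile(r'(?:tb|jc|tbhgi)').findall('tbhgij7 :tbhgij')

['tb', 'tb']

The regex engine tests alternatives in the order written; an earlier branch that matches wins even if a later one would match more.
With no groups in the pattern, `findall` gives back each whole match — 2 here.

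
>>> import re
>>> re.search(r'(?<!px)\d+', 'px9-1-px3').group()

The negative lookaround is zero-width — it rules out positions where the adjacent text would match, without consuming anything.
`re.search` tries every starting position until one works.
The match spans [4:5] → '1'.

'1'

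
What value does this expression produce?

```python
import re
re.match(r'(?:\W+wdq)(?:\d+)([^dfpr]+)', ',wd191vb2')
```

None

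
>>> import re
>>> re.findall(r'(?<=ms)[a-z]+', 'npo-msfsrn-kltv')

['fsrn']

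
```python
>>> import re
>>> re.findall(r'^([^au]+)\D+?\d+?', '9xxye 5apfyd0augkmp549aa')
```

Pattern: anchored at the start of the string; then one or more of any character except [au] (captured); then one or more of a non-digit (lazy); then one or more of a digit (lazy).
Scanning left to right: at [0:13] match '9xxye 5apfyd0', group 1 = '9xxye 5'.
`findall` collects group 1 from the one match (1 total).

['9xxye 5']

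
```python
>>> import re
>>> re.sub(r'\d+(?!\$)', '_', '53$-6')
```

'_3$-_'

A negative assertion filters positions out without eating any characters.
Matches: at [0:1] → '5'; at [4:5] → '6'.
Each match is replaced by '_'.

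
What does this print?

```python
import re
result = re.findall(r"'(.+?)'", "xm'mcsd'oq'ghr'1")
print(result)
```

One capturing group, so `findall` returns just the captured substring from each match — 2 in all.

['mcsd', 'ghr']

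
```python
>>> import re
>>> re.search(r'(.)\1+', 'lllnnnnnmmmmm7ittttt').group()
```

'lll'

After group 1 captures some text, `\1` only succeeds where that same text appears again.
Unlike `match`, `search` isn't anchored — it looks for the pattern anywhere in the string.
The match spans [0:3] → 'lll'.
Captured: group 1 = 'l'.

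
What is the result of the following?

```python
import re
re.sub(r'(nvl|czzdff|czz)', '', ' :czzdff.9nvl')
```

Branches in `(...|...)` are attempted left-to-right; the first branch that allows the whole pattern to succeed is taken.
Matches: at [2:8] → 'czzdff'; at [10:13] → 'nvl'.
Each match is replaced by ''.

' :.9'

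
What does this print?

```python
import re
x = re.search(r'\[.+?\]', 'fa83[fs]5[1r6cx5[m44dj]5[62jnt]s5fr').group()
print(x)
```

[fs]

A non-greedy quantifier consumes as few characters as it can — just enough that the remainder of the pattern still matches from where it stops; whatever follows it matches normally.
Unlike `match`, `search` isn't anchored — it looks for the pattern anywhere in the string.
The match spans [4:8] → '[fs]'.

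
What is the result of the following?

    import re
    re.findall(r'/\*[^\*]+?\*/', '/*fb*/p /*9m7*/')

['/*fb*/', '/*9m7*/']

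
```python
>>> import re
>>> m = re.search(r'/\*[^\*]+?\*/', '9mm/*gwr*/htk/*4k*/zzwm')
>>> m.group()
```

The match spans [3:10] → '/*gwr*/'.

'/*gwr*/'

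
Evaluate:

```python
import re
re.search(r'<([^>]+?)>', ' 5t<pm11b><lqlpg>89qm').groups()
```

`re.search` tries every starting position until one works.
The match spans [3:10] → '<pm11b>'.
Captured: group 1 = 'pm11b'.

('pm11b',)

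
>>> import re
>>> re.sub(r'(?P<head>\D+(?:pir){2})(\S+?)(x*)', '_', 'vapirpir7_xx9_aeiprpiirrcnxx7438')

'__xx9_aeiprpiirrcnxx7438'

The pattern matches one or more of a non-digit, then the literal 'pir' repeated 2 times (captured as 'head'); then one or more of a non-whitespace character (lazy) (captured); then zero or more of a literal 'x' (captured).
A `+?`/`*?`/`{m,n}?` starts at its minimum and grows only as far as needed for what follows to match.
Matches: at [0:9] → 'vapirpir7'.
Each match is replaced by '_'.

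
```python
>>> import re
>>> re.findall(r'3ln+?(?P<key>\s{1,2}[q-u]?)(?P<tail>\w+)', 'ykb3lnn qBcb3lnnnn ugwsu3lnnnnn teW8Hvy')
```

[(' q', 'Bcb3lnnnn'), (' t', 'eW8Hvy')]

This matches the literal '3l', then one or more of a literal 'n' (lazy); then 1 to 2 of whitespace, then optionally a character in [q-u] (captured as 'key'); then one or more of a word character (captured as 'tail').
`findall` packs the 2 group values into a tuple for every match.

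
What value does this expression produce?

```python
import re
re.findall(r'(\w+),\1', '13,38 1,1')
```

`\1` is not a pattern — it's the concrete string captured by group 1, re-applied verbatim.
Matches: at [1:4] match '3,3', group 1 = '3'; at [6:9] match '1,1', group 1 = '1'.
With a single group, `findall` returns only what that group captured — 2 items.

['3', '1']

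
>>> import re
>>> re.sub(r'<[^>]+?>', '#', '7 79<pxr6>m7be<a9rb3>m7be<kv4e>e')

Each match is replaced by '#'.

'7 79#m7be#m7be#e'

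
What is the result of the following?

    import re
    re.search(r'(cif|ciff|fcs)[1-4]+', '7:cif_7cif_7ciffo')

`re.search` scans for the first position where the pattern succeeds.
Here nothing in the string fits, so the call returns None.

None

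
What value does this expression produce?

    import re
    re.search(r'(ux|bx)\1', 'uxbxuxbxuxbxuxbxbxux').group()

'bxbx'

A backreference is literal: `\1` must see the identical characters the first group matched.
The match spans [14:18] → 'bxbx'.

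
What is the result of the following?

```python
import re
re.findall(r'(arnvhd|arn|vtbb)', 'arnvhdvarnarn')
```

`|` is ordered: at each position the engine commits to the first alternative that works.
Because there's exactly one group, `findall` drops the full match and keeps group 1 from each hit.

['arnvhd', 'arn', 'arn']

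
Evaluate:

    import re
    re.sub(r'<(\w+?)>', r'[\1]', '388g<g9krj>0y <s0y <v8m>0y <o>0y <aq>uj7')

Matches: at [4:11] → '<g9krj>'; at [19:24] → '<v8m>'; at [27:30] → '<o>'; at [33:37] → '<aq>'.
The replacement refers to a captured group, so each match is rewritten using its own captured text.

'388g[g9krj]0y <s0y [v8m]0y [o]0y [aq]uj7'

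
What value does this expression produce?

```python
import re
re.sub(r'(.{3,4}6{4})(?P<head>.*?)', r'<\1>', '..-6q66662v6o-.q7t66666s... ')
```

A `+?`/`*?`/`{m,n}?` starts at its minimum and grows only as far as needed for what follows to match.
Each match is replaced using the text its own group 1 captured.

'.<.-6q6666>2v6o-<.q7t6666>6s... '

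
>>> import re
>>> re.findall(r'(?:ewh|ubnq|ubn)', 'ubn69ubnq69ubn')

The regex engine tests alternatives in the order written; an earlier branch that matches wins even if a later one would match more.
Matches: at [0:3] → 'ubn'; at [5:9] → 'ubnq'; at [11:14] → 'ubn'.
`findall` yields the raw match text (3 of them) because the pattern has no groups.

['ubn', 'ubnq', 'ubn']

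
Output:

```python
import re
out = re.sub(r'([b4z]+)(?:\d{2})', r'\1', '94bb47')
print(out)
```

94bb

The pattern matches one or more of one of [b4z] (captured); then exactly 2 of a digit (non-capturing group).
Matches: at [1:6] → '4bb47'.
Each match is replaced using the text its own group 1 captured.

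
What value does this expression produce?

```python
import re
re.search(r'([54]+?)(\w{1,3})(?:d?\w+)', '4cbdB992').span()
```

(0, 8)

The pattern matches one or more of one of [54] (lazy) (captured); then 1 to 3 of a word character (captured); then optionally a literal 'd', then one or more of a word character (non-capturing group).
Unlike `match`, `search` isn't anchored — it looks for the pattern anywhere in the string.
The match spans [0:8] → '4cbdB992'.
Captured: group 1 = '4', group 2 = 'cbd'.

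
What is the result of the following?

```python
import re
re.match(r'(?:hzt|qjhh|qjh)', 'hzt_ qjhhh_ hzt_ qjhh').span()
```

`re.match` won't scan ahead — the pattern has to work from the very first character.
The match spans [0:3] → 'hzt'.

(0, 3)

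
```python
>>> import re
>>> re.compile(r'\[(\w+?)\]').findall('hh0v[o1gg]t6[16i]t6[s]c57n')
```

Walking the string: at [4:10] match '[o1gg]', group 1 = 'o1gg'; at [12:17] match '[16i]', group 1 = '16i'; at [19:22] match '[s]', group 1 = 's'.
One capturing group, so `findall` returns just the captured substring from each match — 3 in all.

['o1gg', '16i', 's']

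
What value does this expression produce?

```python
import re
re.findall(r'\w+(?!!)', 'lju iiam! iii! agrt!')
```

The negative lookahead/lookbehind blocks any match where the forbidden context is present.
Since nothing is captured, `findall` lists the 4 matched substrings directly.

['lju', 'iia', 'ii', 'agr']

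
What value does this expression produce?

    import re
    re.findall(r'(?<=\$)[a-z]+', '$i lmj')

['i']

The lookaround is zero-width — it requires the adjacent text to match without consuming it, so the asserted text isn't part of the match.
Scanning left to right: at [1:2] → 'i'.
Since nothing is captured, `findall` lists the 1 matched substring directly.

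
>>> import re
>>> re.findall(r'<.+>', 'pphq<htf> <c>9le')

['<htf> <c>']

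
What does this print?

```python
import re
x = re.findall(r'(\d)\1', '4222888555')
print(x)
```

['2', '8', '5']

`\1` is not a pattern — it's the concrete string captured by group 1, re-applied verbatim.
Walking the string: at [1:3] match '22', group 1 = '2'; at [4:6] match '88', group 1 = '8'; at [7:9] match '55', group 1 = '5'.
Because there's exactly one group, `findall` drops the full match and keeps group 1 from each hit.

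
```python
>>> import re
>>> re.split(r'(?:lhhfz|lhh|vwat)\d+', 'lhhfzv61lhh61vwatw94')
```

['lhhfzv61', 'vwatw94']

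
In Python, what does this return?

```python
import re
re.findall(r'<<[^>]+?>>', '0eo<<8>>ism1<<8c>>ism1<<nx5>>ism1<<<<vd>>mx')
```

['<<8>>', '<<8c>>', '<<nx5>>', '<<<<vd>>']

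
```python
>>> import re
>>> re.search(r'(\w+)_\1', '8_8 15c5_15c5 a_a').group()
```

'8_8'

The backreference `\1` re-matches whatever the first group consumed, character for character.
`re.search` tries every starting position until one works.
The match spans [0:3] → '8_8'.
Captured: group 1 = '8'.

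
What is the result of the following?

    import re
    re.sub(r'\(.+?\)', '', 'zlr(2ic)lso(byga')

Matches: at [3:8] → '(2ic)'.
`sub` substitutes '' at each match site.

'zlrlso(byga'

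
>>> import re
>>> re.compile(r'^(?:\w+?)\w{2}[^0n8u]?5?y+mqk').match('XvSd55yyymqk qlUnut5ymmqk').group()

`match` is anchored at position 0; if the pattern doesn't fit there, it returns None.
The match spans [0:12] → 'XvSd55yyymqk'.

'XvSd55yyymqk'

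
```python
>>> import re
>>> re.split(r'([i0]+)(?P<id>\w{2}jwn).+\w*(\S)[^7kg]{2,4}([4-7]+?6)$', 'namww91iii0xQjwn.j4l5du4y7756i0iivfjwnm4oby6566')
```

The group in the pattern means `split` returns the separators' captures alongside the pieces.

['namww91', 'iii0', 'xQjwn', 'y', '66', '']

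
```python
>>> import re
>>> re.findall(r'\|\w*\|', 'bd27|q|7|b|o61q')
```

['|q|', '|b|']

`findall` yields the raw match text (2 of them) because the pattern has no groups.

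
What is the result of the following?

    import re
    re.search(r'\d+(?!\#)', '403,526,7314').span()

The negative lookahead/lookbehind blocks any match where the forbidden context is present.
The match spans [0:3] → '403'.

(0, 3)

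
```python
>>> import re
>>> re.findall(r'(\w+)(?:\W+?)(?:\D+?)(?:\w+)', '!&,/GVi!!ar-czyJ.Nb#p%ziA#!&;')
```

['GVi', 'czyJ', 'p']

Lazy quantifiers expand one character at a time until the remainder of the pattern can match.
One capturing group, so `findall` returns just the captured substring from each match — 3 in all.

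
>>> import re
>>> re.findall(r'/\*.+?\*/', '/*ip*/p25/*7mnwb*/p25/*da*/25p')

The `?` after the quantifier makes it lazy — it takes as little as possible before letting the rest of the pattern try.
Matches: at [0:6] → '/*ip*/'; at [9:18] → '/*7mnwb*/'; at [21:27] → '/*da*/'.
No capturing groups, so `findall` returns the 3 full match strings.

['/*ip*/', '/*7mnwb*/', '/*da*/']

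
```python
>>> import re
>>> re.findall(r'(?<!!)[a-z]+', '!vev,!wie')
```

['ev', 'ie']

Because the assertion is negative and zero-width, positions next to the forbidden text are skipped.
Scanning left to right: at [2:4] → 'ev'; at [7:9] → 'ie'.
With no groups in the pattern, `findall` gives back each whole match — 2 here.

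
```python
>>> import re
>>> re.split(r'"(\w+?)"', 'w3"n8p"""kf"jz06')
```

['w3', 'n8p', '"', 'kf', 'jz06']

The group in the pattern means `split` returns the separators' captures alongside the pieces.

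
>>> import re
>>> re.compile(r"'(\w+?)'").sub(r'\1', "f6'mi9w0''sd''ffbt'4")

'f6mi9w0sdffbt4'

`\1` in the replacement pulls in group 1's text for each match.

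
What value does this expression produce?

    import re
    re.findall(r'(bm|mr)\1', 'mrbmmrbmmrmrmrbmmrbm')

['mr']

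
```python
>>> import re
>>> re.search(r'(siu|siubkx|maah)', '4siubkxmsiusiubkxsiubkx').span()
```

(1, 4)

Alternation isn't longest-match — the leftmost alternative that fits at this position is chosen.
`search` walks the string left to right and returns the first match it finds.
The match spans [1:4] → 'siu'.
Captured: group 1 = 'siu'.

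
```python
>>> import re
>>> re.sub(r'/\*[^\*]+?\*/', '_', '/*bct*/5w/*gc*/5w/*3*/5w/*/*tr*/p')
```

'_5w_5w_5w/*_p'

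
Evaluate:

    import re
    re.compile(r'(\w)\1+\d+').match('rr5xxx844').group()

The backreference `\1` re-matches whatever the first group consumed, character for character.
`re.match` won't scan ahead — the pattern has to work from the very first character.
The match spans [0:3] → 'rr5'.
Captured: group 1 = 'r'.

'rr5'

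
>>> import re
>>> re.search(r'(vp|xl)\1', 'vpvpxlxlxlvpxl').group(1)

'vp'

`\1` is not a pattern — it's the concrete string captured by group 1, re-applied verbatim.
`search` walks the string left to right and returns the first match it finds.
The match spans [0:4] → 'vpvp'.
Captured: group 1 = 'vp'.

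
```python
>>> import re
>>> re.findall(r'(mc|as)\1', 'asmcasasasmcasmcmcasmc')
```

['as', 'mc']

`\1` is not a pattern — it's the concrete string captured by group 1, re-applied verbatim.
Scanning left to right: at [4:8] match 'asas', group 1 = 'as'; at [14:18] match 'mcmc', group 1 = 'mc'.
`findall` collects group 1 from each match (2 total).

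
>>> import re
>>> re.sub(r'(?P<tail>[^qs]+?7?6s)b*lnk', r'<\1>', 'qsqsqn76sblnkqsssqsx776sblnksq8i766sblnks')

This matches one or more of any character except [qs] (lazy), then optionally the literal '7', then the literal '6s' (captured as 'tail'); then zero or more of a literal 'b', then the literal 'lnk'.
Matches: at [5:13] → 'n76sblnk'; at [19:28] → 'x776sblnk'; at [30:40] → '8i766sblnk'.
`\1` in the replacement pulls in group 1's text for each match.

'qsqsq<n76s>qsssqs<x776s>sq<8i766s>s'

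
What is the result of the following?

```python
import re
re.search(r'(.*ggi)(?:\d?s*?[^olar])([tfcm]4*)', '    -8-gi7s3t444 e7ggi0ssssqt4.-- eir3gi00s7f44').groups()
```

('    -8-gi7s3t444 e7ggi', 't4')

The pattern matches zero or more of any character, then the literal 'ggi' (captured); then optionally a digit, then zero or more of the literal 's' (lazy), then any character except [olar] (non-capturing group); then one of [tfcm], then zero or more of a literal '4' (captured).
`search` walks the string left to right and returns the first match it finds.
The match spans [0:30] → '    -8-gi7s3t444 e7ggi0ssssqt4'.
Captured: group 1 = '    -8-gi7s3t444 e7ggi', group 2 = 't4'.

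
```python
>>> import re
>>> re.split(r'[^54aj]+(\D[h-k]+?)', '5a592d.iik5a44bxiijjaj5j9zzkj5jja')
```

The pattern matches one or more of any character except [54aj]; then a non-digit, then one or more of a character in [h-k] (lazy) (captured).
`re.split` interleaves the captured-group text with the surrounding fragments.

['5a5', 'ik', '5a44', 'jj', 'aj5j', 'kj', '5jja']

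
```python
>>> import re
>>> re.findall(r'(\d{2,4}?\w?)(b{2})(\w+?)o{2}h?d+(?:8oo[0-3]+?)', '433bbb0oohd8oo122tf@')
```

[('433', 'bb', 'b0')]

With the lazy modifier that quantifier settles for the fewest repetitions that let the rest of the pattern succeed (the atoms after it are unaffected and can still be greedy).
3 groups means the one result is a tuple of 3 captured strings — 1 here.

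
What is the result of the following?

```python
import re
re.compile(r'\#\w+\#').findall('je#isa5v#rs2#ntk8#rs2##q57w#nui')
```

With no groups in the pattern, `findall` gives back each whole match — 3 here.

['#isa5v#', '#ntk8#', '#q57w#']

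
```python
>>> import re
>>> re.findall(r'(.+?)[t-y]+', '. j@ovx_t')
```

The pattern matches one or more of any character (lazy) (captured); then one or more of a character in [t-y].
Walking the string: at [0:7] match '. j@ovx', group 1 = '. j@o'; at [7:9] match '_t', group 1 = '_'.
One capturing group, so `findall` returns just the captured substring from each match — 2 in all.

['. j@o', '_']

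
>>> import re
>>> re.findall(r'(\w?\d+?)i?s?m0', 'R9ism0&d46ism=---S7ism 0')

['R9']

This matches optionally a word character, then one or more of a digit (lazy) (captured); then optionally a literal 'i', then optionally the literal 's', then the literal 'm0'.
Matches: at [0:6] match 'R9ism0', group 1 = 'R9'.
With a single group, `findall` returns only what that group captured — 1 item.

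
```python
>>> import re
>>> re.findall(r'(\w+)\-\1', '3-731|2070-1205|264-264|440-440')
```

['264', '440']

`\1` is not a pattern — it's the concrete string captured by group 1, re-applied verbatim.
Walking the string: at [16:23] match '264-264', group 1 = '264'; at [24:31] match '440-440', group 1 = '440'.
`findall` collects group 1 from each match (2 total).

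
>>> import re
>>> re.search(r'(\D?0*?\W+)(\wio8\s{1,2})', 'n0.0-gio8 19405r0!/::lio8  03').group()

This matches optionally a non-digit, then zero or more of the literal '0' (lazy), then one or more of a non-word character (captured); then a word character, then the literal 'io8', then 1 to 2 of whitespace (captured).
`re.search` tries every starting position until one works.
The match spans [2:10] → '.0-gio8 '.
Captured: group 1 = '.0-', group 2 = 'gio8 '.

'.0-gio8 '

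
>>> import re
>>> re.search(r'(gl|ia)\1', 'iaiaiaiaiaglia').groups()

('ia',)

After group 1 captures some text, `\1` only succeeds where that same text appears again.
`re.search` scans for the first position where the pattern succeeds.
The match spans [0:4] → 'iaia'.
Captured: group 1 = 'ia'.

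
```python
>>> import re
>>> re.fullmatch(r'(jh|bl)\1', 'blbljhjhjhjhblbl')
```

`\1` is not a pattern — it's the concrete string captured by group 1, re-applied verbatim.
`fullmatch` succeeds only if the pattern covers the string from start to end.
Here there's no way to consume every character, so the call returns None.

None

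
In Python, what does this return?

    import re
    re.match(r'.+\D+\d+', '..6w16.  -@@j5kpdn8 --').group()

This matches one or more of any character, then one or more of a non-digit; then one or more of a digit.
`re.match` only tries the pattern at the start of the string.
The match spans [0:19] → '..6w16.  -@@j5kpdn8'.

'..6w16.  -@@j5kpdn8'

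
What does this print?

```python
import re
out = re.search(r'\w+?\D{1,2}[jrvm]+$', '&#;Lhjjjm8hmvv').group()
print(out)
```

The pattern matches one or more of a word character (lazy); then 1 to 2 of a non-digit, then one or more of one of [jrvm]; then anchored at the end.
Unlike `match`, `search` isn't anchored — it looks for the pattern anywhere in the string.
The match spans [3:14] → 'Lhjjjm8hmvv'.

Lhjjjm8hmvv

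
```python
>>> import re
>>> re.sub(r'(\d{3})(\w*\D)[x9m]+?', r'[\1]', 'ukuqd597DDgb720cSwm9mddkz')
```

'ukuqd[597]mddkz'

This matches exactly 3 of a digit (captured); then zero or more of a word character, then a non-digit (captured); then one or more of one of [x9m] (lazy).
With the lazy modifier that quantifier settles for the fewest repetitions that let the rest of the pattern succeed (the atoms after it are unaffected and can still be greedy).
Matches: at [5:20] → '597DDgb720cSwm9'.
Each match is replaced using the text its own group 1 captured.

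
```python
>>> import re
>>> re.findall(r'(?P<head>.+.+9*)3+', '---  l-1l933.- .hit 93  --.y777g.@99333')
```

`findall` collects group 1 from the one match (1 total).

['---  l-1l933.- .hit 93  --.y777g.@9933']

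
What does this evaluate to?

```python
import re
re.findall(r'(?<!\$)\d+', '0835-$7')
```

The negative lookahead/lookbehind blocks any match where the forbidden context is present.
Scanning left to right: at [0:4] → '0835'.
Since nothing is captured, `findall` lists the 1 matched substring directly.

['0835']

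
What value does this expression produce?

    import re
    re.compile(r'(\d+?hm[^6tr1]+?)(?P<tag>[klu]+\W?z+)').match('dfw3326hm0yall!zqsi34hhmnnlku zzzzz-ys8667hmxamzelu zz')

None

Pattern: one or more of a digit (lazy), then the literal 'hm', then one or more of any character except [6tr1] (lazy) (captured); then one or more of one of [klu], then optionally a non-word character, then one or more of a literal 'z' (captured as 'tag').
`match` is anchored at position 0; if the pattern doesn't fit there, it returns None.
Here position 0 doesn't satisfy it, so the call returns None.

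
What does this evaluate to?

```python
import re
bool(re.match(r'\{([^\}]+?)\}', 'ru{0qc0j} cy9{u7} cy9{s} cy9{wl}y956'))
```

`match` is anchored at position 0; if the pattern doesn't fit there, it returns None.
Here position 0 doesn't satisfy it, so the call returns None, and `bool(None)` is False.

False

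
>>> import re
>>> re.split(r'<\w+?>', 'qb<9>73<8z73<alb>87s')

['qb', '73<8z73', '87s']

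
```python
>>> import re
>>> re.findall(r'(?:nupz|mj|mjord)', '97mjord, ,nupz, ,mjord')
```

`|` is ordered: at each position the engine commits to the first alternative that works.
Scanning left to right: at [2:4] → 'mj'; at [10:14] → 'nupz'; at [17:19] → 'mj'.
With no groups in the pattern, `findall` gives back each whole match — 3 here.

['mj', 'nupz', 'mj']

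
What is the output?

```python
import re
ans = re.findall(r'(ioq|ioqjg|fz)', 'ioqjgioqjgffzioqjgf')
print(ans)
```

Alternation isn't longest-match — the leftmost alternative that fits at this position is chosen.
Scanning left to right: at [0:3] match 'ioq', group 1 = 'ioq'; at [5:8] match 'ioq', group 1 = 'ioq'; at [11:13] match 'fz', group 1 = 'fz'; at [13:16] match 'ioq', group 1 = 'ioq'.
Because there's exactly one group, `findall` drops the full match and keeps group 1 from each hit.

['ioq', 'ioq', 'fz', 'ioq']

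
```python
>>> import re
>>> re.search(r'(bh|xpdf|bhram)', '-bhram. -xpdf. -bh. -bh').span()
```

(1, 3)

Alternation tries branches left to right and keeps the first one that lets the overall match succeed at that position.
`re.search` scans for the first position where the pattern succeeds.
The match spans [1:3] → 'bh'.
Captured: group 1 = 'bh'.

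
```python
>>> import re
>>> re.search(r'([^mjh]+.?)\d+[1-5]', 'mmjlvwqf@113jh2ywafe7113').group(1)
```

The match spans [3:12] → 'lvwqf@113'.
Captured: group 1 = 'lvwqf@1'.

'lvwqf@1'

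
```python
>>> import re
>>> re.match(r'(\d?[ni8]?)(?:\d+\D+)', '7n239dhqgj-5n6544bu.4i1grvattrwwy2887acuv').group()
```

'7n239dhqgj-'

Pattern: optionally a digit, then optionally one of [ni8] (captured); then one or more of a digit, then one or more of a non-digit (non-capturing group).
`re.match` won't scan ahead — the pattern has to work from the very first character.
The match spans [0:11] → '7n239dhqgj-'.
Captured: group 1 = '7n'.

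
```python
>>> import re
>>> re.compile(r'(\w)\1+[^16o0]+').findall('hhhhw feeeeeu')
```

['h']

The backreference `\1` re-matches whatever the first group consumed, character for character.
One capturing group, so `findall` returns just the captured substring from the one match — 1 in all.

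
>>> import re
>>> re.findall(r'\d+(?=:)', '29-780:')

['780']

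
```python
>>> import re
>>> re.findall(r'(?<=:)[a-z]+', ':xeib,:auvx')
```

['xeib', 'auvx']

Because the assertion is zero-width, the text it checks is not consumed and won't appear in the result.
Since nothing is captured, `findall` lists the 2 matched substrings directly.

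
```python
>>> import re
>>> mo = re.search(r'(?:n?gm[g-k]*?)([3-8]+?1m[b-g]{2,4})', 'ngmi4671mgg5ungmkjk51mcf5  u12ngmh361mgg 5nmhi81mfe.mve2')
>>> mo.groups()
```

The match spans [0:11] → 'ngmi4671mgg'.
Captured: group 1 = '4671mgg'.

('4671mgg',)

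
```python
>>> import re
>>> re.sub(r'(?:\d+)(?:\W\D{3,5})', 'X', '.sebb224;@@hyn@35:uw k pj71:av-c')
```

'.sebbX@XpjX'

Pattern: one or more of a digit (non-capturing group); then a non-word character, then 3 to 5 of a non-digit (non-capturing group).
Matches: at [5:14] → '224;@@hyn'; at [15:23] → '35:uw k '; at [25:32] → '71:av-c'.
Every occurrence is swapped for 'X'.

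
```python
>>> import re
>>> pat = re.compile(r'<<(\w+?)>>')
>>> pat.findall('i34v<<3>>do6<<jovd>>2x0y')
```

['3', 'jovd']

Walking the string: at [4:9] match '<<3>>', group 1 = '3'; at [12:20] match '<<jovd>>', group 1 = 'jovd'.
`findall` collects group 1 from each match (2 total).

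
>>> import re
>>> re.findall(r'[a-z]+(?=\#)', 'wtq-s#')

['s']

Because the assertion is zero-width, the text it checks is not consumed and won't appear in the result.
Scanning left to right: at [4:5] → 's'.
With no groups in the pattern, `findall` gives back each whole match — 1 here.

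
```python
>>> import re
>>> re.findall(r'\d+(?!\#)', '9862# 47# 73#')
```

['986', '4', '7']

`(?!…)`/`(?<!…)` only lets a position through if the neighbouring text does NOT match; no characters are consumed.
Matches: at [0:3] → '986'; at [6:7] → '4'; at [10:11] → '7'.
Since nothing is captured, `findall` lists the 3 matched substrings directly.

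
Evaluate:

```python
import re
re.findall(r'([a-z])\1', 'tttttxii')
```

`\1` has to match the exact text group 1 already captured.
With a single group, `findall` returns only what that group captured — 3 items.

['t', 't', 'i']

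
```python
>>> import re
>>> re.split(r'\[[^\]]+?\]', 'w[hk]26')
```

Each match becomes a cut point; 2 segments remain.

['w', '26']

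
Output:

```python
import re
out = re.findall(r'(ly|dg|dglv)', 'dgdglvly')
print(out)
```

['dg', 'dg', 'ly']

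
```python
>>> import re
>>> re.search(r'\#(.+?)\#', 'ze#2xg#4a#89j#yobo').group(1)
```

The `?` after the quantifier makes it lazy — it takes as little as possible before letting the rest of the pattern try.
`re.search` tries every starting position until one works.
The match spans [2:7] → '#2xg#'.
Captured: group 1 = '2xg'.

'2xg'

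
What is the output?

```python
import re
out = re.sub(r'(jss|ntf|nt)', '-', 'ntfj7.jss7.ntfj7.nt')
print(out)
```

-j7.-7.-j7.-

Branches in `(...|...)` are attempted left-to-right; the first branch that allows the whole pattern to succeed is taken.
Every occurrence is swapped for '-'.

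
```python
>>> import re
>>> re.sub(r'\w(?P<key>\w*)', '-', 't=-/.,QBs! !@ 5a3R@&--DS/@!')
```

Every occurrence is swapped for '-'.

'-=-/.,-! !@ -@&---/@!'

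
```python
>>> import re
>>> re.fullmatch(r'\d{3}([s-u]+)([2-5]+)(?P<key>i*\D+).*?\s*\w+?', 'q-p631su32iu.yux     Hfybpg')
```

This matches exactly 3 of a digit; then one or more of a character in [s-u] (captured); then one or more of a character in [2-5] (captured); then zero or more of the literal 'i', then one or more of a non-digit (captured as 'key'); then zero or more of any character (lazy), then zero or more of whitespace, then one or more of a word character (lazy).
For `fullmatch`, every character of the input must be accounted for by the pattern.
Here the string isn't matched end-to-end, so the call returns None.

None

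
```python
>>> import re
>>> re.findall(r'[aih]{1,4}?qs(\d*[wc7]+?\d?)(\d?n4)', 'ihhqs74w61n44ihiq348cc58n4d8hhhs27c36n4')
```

[('74w6', '1n4')]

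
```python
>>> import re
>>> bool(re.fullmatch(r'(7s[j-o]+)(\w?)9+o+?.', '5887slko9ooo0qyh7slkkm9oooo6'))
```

`fullmatch` succeeds only if the pattern covers the string from start to end.
Here there's no way to consume every character, so the call returns None, and `bool(None)` is False.

False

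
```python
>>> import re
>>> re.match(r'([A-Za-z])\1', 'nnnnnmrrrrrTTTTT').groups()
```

('n',)

The match spans [0:2] → 'nn'.
Captured: group 1 = 'n'.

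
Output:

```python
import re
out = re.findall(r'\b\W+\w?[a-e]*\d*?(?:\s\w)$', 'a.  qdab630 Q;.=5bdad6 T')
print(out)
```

[';.=5bdad6 T']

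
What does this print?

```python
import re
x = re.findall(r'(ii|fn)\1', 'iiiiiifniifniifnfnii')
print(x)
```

After group 1 captures some text, `\1` only succeeds where that same text appears again.
Matches: at [0:4] match 'iiii', group 1 = 'ii'; at [14:18] match 'fnfn', group 1 = 'fn'.
With a single group, `findall` returns only what that group captured — 2 items.

['ii', 'fn']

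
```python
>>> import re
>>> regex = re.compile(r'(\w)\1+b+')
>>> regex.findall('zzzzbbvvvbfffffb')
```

['z', 'v', 'f']

A backreference is literal: `\1` must see the identical characters the first group matched.
Scanning left to right: at [0:6] match 'zzzzbb', group 1 = 'z'; at [6:10] match 'vvvb', group 1 = 'v'; at [10:16] match 'fffffb', group 1 = 'f'.
With a single group, `findall` returns only what that group captured — 3 items.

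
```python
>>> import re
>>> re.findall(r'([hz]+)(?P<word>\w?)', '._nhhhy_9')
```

Pattern: one or more of one of [hz] (captured); then optionally a word character (captured as 'word').
Matches: at [3:7] match 'hhhy', groups = ('hhh', 'y').
With 2 capturing groups, `findall` returns a 2-tuple per match.

[('hhh', 'y')]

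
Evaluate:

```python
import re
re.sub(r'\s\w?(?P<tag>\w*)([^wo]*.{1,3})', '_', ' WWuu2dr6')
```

'_'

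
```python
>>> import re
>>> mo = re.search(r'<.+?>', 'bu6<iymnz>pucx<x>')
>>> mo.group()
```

'<iymnz>'

A `+?`/`*?`/`{m,n}?` starts at its minimum and grows only as far as needed for what follows to match.
The match spans [3:10] → '<iymnz>'.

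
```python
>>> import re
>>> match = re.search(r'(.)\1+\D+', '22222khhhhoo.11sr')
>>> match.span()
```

`\1` is not a pattern — it's the concrete string captured by group 1, re-applied verbatim.
The match spans [0:13] → '22222khhhhoo.'.

(0, 13)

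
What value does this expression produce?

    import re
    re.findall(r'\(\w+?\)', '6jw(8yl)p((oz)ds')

No capturing groups, so `findall` returns the 2 full match strings.

['(8yl)', '(oz)']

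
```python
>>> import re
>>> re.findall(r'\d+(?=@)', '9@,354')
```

['9']

Lookahead/lookbehind check context without consuming it, so the matched span excludes the asserted characters.
Walking the string: at [0:1] → '9'.
`findall` yields the raw match text (1 of them) because the pattern has no groups.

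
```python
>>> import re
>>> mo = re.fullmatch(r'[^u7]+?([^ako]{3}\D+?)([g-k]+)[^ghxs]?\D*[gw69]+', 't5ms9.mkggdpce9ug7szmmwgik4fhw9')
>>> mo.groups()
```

('ug7szmmw', 'gik')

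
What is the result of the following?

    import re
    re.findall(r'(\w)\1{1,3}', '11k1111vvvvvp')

['1', '1', 'v']

`\1` has to match the exact text group 1 already captured.
`findall` collects group 1 from each match (3 total).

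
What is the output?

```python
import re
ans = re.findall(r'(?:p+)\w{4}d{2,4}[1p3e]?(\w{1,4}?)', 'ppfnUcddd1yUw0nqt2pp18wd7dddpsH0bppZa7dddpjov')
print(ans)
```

['y', 'j']

Pattern: one or more of a literal 'p' (non-capturing group); then exactly 4 of a word character, then 2 to 4 of the literal 'd', then optionally one of [1p3e]; then 1 to 4 of a word character (lazy) (captured).
The `?` after the quantifier makes it lazy — it takes as little as possible before letting the rest of the pattern try.
Matches: at [0:11] match 'ppfnUcddd1y', group 1 = 'y'; at [33:43] match 'ppZa7dddpj', group 1 = 'j'.
`findall` collects group 1 from each match (2 total).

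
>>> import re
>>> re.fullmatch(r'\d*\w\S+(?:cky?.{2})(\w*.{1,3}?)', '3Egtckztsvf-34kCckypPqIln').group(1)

'qIln'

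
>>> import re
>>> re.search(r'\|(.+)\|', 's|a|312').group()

`re.search` tries every starting position until one works.
The match spans [1:4] → '|a|'.
Captured: group 1 = 'a'.

'|a|'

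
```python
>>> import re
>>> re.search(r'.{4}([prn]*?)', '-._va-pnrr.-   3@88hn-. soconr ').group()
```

'-._v'

The match spans [0:4] → '-._v'.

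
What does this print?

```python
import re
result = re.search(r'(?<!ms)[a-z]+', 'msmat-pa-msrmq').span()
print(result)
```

(0, 5)

The negative lookaround is zero-width — it rules out positions where the adjacent text would match, without consuming anything.
The match spans [0:5] → 'msmat'.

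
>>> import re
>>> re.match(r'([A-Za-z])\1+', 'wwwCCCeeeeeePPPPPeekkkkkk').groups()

A backreference is literal: `\1` must see the identical characters the first group matched.
`re.match` won't scan ahead — the pattern has to work from the very first character.
The match spans [0:3] → 'www'.
Captured: group 1 = 'w'.

('w',)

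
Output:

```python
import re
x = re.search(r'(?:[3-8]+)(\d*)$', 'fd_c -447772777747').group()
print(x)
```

This matches one or more of a character in [3-8] (non-capturing group); then zero or more of a digit (captured); then anchored at the end.
`re.search` scans for the first position where the pattern succeeds.
The match spans [6:18] → '447772777747'.
Captured: group 1 = '2777747'.

447772777747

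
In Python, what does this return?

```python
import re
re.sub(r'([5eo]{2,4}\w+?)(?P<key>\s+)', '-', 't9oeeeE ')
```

't9-'

This matches 2 to 4 of one of [5eo], then one or more of a word character (lazy) (captured); then one or more of whitespace (captured as 'key').
Matches: at [2:8] → 'oeeeE '.
Every occurrence is swapped for '-'.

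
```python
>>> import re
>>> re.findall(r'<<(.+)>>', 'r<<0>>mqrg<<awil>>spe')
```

['0>>mqrg<<awil']

With a single group, `findall` returns only what that group captured — 1 item.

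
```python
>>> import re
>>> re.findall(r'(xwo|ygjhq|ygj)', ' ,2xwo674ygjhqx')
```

['xwo', 'ygjhq']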